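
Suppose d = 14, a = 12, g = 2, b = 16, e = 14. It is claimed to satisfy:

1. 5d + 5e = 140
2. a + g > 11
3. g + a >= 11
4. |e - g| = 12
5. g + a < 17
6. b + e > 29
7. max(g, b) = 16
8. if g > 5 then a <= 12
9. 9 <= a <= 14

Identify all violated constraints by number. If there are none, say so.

No violations.

1. 5d + 5e = 5(14) + 5(14) = 140  OK
2. a + g = 12 + 2 = 14; 14 > 11  OK
3. g + a = 2 + 12 = 14; 14 ≥ 11  OK
4. |14 - 2| = 12  OK
5. g + a = 2 + 12 = 14; 14 < 17  OK
6. b + e = 16 + 14 = 30; 30 > 29  OK
7. max(2, 16) = 16  OK
8. g = 2, not > 5; antecedent false, conditional vacuously true  OK
9. a = 12 lies in [9, 14]  OK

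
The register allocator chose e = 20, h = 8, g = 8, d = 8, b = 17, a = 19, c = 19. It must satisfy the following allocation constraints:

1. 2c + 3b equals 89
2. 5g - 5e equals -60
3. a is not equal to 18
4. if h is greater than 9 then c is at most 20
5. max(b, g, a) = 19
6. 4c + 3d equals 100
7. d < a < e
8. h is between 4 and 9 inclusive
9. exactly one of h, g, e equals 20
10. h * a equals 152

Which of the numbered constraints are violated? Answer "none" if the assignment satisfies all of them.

1. 2c + 3b = 2(19) + 3(17) = 89 — holds.
2. 5g - 5e = 5(8) - 5(20) = -60 — holds.
3. a = 19, and 19 ≠ 18 — holds.
4. h = 8, not > 9; antecedent false, conditional vacuously true — holds.
5. max(17, 8, 19) = 19 — holds.
6. 4c + 3d = 4(19) + 3(8) = 100 — holds.
7. values 8 < 19 < 20 — holds.
8. h = 8 lies in [4, 9] — holds.
9. h=8, g=8, e=20; 1 of them equals 20 — holds.
10. h * a = 8 * 19 = 152 — holds.

Yes — all constraints hold.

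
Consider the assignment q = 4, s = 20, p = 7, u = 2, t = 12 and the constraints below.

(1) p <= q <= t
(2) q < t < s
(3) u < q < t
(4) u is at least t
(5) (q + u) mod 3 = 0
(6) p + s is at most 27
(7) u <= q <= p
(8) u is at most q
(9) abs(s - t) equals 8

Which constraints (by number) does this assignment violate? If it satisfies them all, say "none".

Violated: 1 and 4.

(1) values 7, 4, 12; p = 7 is not <= q = 4 — fails.
(2) values 4 < 12 < 20 — holds.
(3) values 2 < 4 < 12 — holds.
(4) u = 2, t = 12; 2 < 12 (want ≥) — fails.
(5) q + u = 6; 6 mod 3 = 0 — holds.
(6) p + s = 7 + 20 = 27; 27 ≤ 27 — holds.
(7) values 2 <= 4 <= 7 — holds.
(8) u = 2, q = 4; 2 ≤ 4 — holds.
(9) abs(20 - 12) = 8 — holds.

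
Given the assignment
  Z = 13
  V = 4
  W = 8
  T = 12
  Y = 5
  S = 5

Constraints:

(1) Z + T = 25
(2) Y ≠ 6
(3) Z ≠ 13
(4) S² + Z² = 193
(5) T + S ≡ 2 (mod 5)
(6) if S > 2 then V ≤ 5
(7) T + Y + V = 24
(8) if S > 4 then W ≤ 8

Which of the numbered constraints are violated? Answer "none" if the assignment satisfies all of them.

(1) Z + T = 13 + 12 = 25 — holds.
(2) Y = 5, and 5 ≠ 6 — holds.
(3) Z = 13, but 13 is required to differ — does not hold.
(4) S² + Z² = 5² + 13² = 25 + 169 = 194, not 193 — does not hold.
(5) T + S = 17; 17 mod 5 = 2 — holds.
(6) S = 5 > 2, so we need V ≤ 5; V = 4 ≤ 5 — holds.
(7) T + Y + V = 12 + 5 + 4 = 21, not 24 — does not hold.
(8) S = 5 > 4, so we need W ≤ 8; W = 8 ≤ 8 — holds.

The assignment fails constraints 3, 4, and 7.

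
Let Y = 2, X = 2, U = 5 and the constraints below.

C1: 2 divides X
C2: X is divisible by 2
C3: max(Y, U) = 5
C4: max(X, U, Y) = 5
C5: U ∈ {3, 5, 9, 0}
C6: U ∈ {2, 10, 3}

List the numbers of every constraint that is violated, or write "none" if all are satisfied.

C1: 2 / 2 = 1, so 2 divides 2  ✓
C2: 2 / 2 = 1, so 2 divides 2  ✓
C3: max(2, 5) = 5  ✓
C4: max(2, 5, 2) = 5  ✓
C5: U = 5 is in {3, 5, 9, 0}  ✓
C6: U = 5 is not in {2, 10, 3}  ✗

Constraint 6 is violated.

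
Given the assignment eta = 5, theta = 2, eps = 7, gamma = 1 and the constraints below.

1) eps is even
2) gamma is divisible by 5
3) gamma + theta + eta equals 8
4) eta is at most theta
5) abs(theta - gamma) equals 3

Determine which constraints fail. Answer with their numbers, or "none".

1) eps = 7 is odd — violated.
2) 1 = 5*0 + 1, so 5 does not divide 1 — violated.
3) gamma + theta + eta = 1 + 2 + 5 = 8 — OK.
4) eta = 5, theta = 2; 5 > 2 (want ≤) — violated.
5) abs(2 - 1) = 1, not 3 — violated.

Constraints 1, 2, 4, and 5 do not hold.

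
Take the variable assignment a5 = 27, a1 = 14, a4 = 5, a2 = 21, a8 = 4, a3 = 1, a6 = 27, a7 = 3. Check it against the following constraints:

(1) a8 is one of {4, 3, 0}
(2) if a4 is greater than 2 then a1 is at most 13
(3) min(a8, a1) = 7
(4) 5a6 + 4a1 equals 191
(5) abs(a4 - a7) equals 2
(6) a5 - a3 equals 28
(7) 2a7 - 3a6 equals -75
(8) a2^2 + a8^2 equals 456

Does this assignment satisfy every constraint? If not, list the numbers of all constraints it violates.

No — constraints 2, 3, 6, and 8 are not satisfied.

(1) a8 = 4 is in {4, 3, 0} — satisfied.
(2) a4 = 5 > 2, so we need a1 ≤ 13; but a1 = 14 > 13 — violated.
(3) min(4, 14) = 4, not 7 — violated.
(4) 5a6 + 4a1 = 5(27) + 4(14) = 191 — satisfied.
(5) abs(5 - 3) = 2 — satisfied.
(6) a5 - a3 = 27 - 1 = 26, not 28 — violated.
(7) 2a7 - 3a6 = 2(3) - 3(27) = -75 — satisfied.
(8) a2^2 + a8^2 = 21^2 + 4^2 = 441 + 16 = 457, not 456 — violated.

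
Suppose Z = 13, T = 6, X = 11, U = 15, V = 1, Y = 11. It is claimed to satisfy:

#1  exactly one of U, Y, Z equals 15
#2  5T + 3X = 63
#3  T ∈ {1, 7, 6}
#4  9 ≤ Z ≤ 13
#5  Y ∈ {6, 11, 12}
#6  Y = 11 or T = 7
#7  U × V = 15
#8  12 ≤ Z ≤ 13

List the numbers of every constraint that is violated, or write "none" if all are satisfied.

#1 U=15, Y=11, Z=13; 1 of them equals 15 — holds.
#2 5T + 3X = 5(6) + 3(11) = 63 — holds.
#3 T = 6 is in {1, 7, 6} — holds.
#4 Z = 13 lies in [9, 13] — holds.
#5 Y = 11 is in {6, 11, 12} — holds.
#6 Y = 11 = 11 (first disjunct) — holds.
#7 U × V = 15 × 1 = 15 — holds.
#8 Z = 13 lies in [12, 13] — holds.

Yes — all constraints hold.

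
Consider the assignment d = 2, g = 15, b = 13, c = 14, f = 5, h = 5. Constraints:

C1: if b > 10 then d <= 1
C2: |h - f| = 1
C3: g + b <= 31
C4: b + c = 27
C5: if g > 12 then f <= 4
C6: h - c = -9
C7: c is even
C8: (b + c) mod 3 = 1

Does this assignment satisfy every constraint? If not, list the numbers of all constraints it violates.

No — constraints 1, 2, 5, 8 are not satisfied.

C1: b = 13 > 10, so we need d ≤ 1; but d = 2 > 1 — violated.
C2: |5 - 5| = 0, not 1 — violated.
C3: g + b = 15 + 13 = 28; 28 ≤ 31 — OK.
C4: b + c = 13 + 14 = 27 — OK.
C5: g = 15 > 12, so we need f ≤ 4; but f = 5 > 4 — violated.
C6: h - c = 5 - 14 = -9 — OK.
C7: c = 14 is even — OK.
C8: b + c = 27; 27 mod 3 = 0, not 1 — violated.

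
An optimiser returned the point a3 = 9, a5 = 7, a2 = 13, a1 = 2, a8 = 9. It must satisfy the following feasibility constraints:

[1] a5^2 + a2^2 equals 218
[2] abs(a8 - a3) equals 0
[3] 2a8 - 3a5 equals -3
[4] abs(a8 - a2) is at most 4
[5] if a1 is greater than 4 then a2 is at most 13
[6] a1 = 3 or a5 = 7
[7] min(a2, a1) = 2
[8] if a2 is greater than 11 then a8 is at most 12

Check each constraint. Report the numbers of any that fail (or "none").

Yes — all constraints hold.

[1] a5^2 + a2^2 = 7^2 + 13^2 = 49 + 169 = 218  holds
[2] abs(9 - 9) = 0  holds
[3] 2a8 - 3a5 = 2(9) - 3(7) = -3  holds
[4] abs(9 - 13) = 4; 4 ≤ 4  holds
[5] a1 = 2, not > 4; antecedent false, conditional vacuously true  holds
[6] a1 = 2 ≠ 3, but a5 = 7 = 7 (second disjunct)  holds
[7] min(13, 2) = 2  holds
[8] a2 = 13 > 11, so we need a8 ≤ 12; a8 = 9 ≤ 12  holds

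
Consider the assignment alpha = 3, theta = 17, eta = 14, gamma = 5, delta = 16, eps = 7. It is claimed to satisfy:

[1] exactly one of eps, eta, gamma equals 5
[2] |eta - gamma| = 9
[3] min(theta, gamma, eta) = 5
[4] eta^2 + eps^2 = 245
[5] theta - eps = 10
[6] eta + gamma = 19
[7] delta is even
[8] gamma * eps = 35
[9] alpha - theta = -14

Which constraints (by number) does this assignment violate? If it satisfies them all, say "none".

All constraints are satisfied.

[1] eps=7, eta=14, gamma=5; 1 of them equals 5 — OK.
[2] |14 - 5| = 9 — OK.
[3] min(17, 5, 14) = 5 — OK.
[4] eta^2 + eps^2 = 14^2 + 7^2 = 196 + 49 = 245 — OK.
[5] theta - eps = 17 - 7 = 10 — OK.
[6] eta + gamma = 14 + 5 = 19 — OK.
[7] delta = 16 is even — OK.
[8] gamma * eps = 5 * 7 = 35 — OK.
[9] alpha - theta = 3 - 17 = -14 — OK.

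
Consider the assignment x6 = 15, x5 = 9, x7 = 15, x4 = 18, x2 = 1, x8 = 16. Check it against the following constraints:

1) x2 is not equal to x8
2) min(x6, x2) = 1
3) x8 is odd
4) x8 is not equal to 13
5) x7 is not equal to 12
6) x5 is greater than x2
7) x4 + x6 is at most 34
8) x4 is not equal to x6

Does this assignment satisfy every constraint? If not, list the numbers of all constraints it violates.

1) x2 = 1, x8 = 16; distinct  ✔
2) min(15, 1) = 1  ✔
3) x8 = 16 is even  ✘
4) x8 = 16, and 16 ≠ 13  ✔
5) x7 = 15, and 15 ≠ 12  ✔
6) x5 = 9, x2 = 1; 9 > 1  ✔
7) x4 + x6 = 18 + 15 = 33; 33 ≤ 34  ✔
8) x4 = 18, x6 = 15; distinct  ✔

Constraint 3 does not hold.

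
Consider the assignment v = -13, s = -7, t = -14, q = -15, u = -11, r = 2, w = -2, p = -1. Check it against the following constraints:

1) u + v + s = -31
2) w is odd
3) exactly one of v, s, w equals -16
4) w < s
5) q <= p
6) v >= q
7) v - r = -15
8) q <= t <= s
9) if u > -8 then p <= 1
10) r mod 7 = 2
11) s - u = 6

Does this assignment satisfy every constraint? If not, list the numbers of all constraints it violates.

Constraints 2, 3, 4, and 11 do not hold.

1) u + v + s = -11 + (-13) + (-7) = -31  ✔
2) w = -2 is even  ✘
3) v=-13, s=-7, w=-2; 0 of them equal -16, not exactly one  ✘
4) w = -2, s = -7; -2 ≥ -7 (want <)  ✘
5) q = -15, p = -1; -15 ≤ -1  ✔
6) v = -13, q = -15; -13 ≥ -15  ✔
7) v - r = -13 - 2 = -15  ✔
8) values -15 <= -14 <= -7  ✔
9) u = -11, not > -8; antecedent false, conditional vacuously true  ✔
10) 2 mod 7 = 2  ✔
11) s - u = -7 - (-11) = 4, not 6  ✘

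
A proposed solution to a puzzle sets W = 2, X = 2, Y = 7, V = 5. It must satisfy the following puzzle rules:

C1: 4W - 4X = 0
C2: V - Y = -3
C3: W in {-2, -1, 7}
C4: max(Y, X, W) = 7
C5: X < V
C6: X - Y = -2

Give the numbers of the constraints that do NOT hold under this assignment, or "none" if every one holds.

C1: 4W - 4X = 4(2) - 4(2) = 0  holds
C2: V - Y = 5 - 7 = -2, not -3  fails
C3: W = 2 is not in {-2, -1, 7}  fails
C4: max(7, 2, 2) = 7  holds
C5: X = 2, V = 5; 2 < 5  holds
C6: X - Y = 2 - 7 = -5, not -2  fails

Violated: 2, 3, and 6.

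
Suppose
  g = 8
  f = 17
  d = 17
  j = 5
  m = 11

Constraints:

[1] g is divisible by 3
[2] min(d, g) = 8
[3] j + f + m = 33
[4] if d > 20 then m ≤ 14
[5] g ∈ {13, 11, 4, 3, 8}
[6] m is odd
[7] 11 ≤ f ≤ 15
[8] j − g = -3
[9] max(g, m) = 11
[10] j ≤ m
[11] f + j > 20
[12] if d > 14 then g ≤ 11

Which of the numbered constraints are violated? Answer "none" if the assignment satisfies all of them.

No — constraints 1, 7 are not satisfied.

[1] 8 = 3×2 + 2, so 3 does not divide 8  ✗
[2] min(17, 8) = 8  ✓
[3] j + f + m = 5 + 17 + 11 = 33  ✓
[4] d = 17, not > 20; antecedent false, conditional vacuously true  ✓
[5] g = 8 is in {13, 11, 4, 3, 8}  ✓
[6] m = 11 is odd  ✓
[7] f = 17 is outside [11, 15]  ✗
[8] j − g = 5 − 8 = -3  ✓
[9] max(8, 11) = 11  ✓
[10] j = 5, m = 11; 5 ≤ 11  ✓
[11] f + j = 17 + 5 = 22; 22 > 20  ✓
[12] d = 17 > 14, so we need g ≤ 11; g = 8 ≤ 11  ✓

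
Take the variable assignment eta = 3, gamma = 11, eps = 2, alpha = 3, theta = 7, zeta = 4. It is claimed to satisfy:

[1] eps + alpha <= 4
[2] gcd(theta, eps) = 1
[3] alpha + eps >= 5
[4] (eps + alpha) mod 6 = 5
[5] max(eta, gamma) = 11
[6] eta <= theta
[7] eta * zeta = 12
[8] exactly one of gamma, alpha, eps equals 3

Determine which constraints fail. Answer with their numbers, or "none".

Violated: 1.

[1] eps + alpha = 2 + 3 = 5; 5 > 4, bound 4 not met — violated.
[2] gcd(7, 2) = 1 — OK.
[3] alpha + eps = 3 + 2 = 5; 5 ≥ 5 — OK.
[4] eps + alpha = 5; 5 mod 6 = 5 — OK.
[5] max(3, 11) = 11 — OK.
[6] eta = 3, theta = 7; 3 ≤ 7 — OK.
[7] eta * zeta = 3 * 4 = 12 — OK.
[8] gamma=11, alpha=3, eps=2; 1 of them equals 3 — OK.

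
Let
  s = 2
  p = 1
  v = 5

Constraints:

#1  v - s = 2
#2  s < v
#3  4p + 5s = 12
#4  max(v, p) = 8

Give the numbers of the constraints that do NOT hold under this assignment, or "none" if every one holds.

Constraints 1, 3, and 4 are violated.

#1 v - s = 5 - 2 = 3, not 2 — violated.
#2 s = 2, v = 5; 2 < 5 — satisfied.
#3 4p + 5s = 4(1) + 5(2) = 14, not 12 — violated.
#4 max(5, 1) = 5, not 8 — violated.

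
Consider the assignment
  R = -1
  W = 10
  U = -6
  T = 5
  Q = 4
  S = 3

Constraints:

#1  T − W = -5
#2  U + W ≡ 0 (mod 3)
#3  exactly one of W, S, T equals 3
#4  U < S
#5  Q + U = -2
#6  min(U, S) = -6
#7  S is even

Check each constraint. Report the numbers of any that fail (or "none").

#1 T − W = 5 − 10 = -5  ✓
#2 U + W = 4; 4 mod 3 = 1, not 0  ✗
#3 W=10, S=3, T=5; 1 of them equals 3  ✓
#4 U = -6, S = 3; -6 < 3  ✓
#5 Q + U = 4 + (-6) = -2  ✓
#6 min(-6, 3) = -6  ✓
#7 S = 3 is odd  ✗

Constraints 2, 7 are violated.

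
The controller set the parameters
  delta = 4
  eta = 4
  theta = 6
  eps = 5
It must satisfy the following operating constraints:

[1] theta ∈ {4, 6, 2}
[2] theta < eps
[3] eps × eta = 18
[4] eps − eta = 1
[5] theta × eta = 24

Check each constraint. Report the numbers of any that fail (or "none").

Constraints 2, 3 do not hold.

[1] theta = 6 is in {4, 6, 2} — satisfied.
[2] theta = 6, eps = 5; 6 ≥ 5 (want <) — violated.
[3] eps × eta = 5 × 4 = 20, not 18 — violated.
[4] eps − eta = 5 − 4 = 1 — satisfied.
[5] theta × eta = 6 × 4 = 24 — satisfied.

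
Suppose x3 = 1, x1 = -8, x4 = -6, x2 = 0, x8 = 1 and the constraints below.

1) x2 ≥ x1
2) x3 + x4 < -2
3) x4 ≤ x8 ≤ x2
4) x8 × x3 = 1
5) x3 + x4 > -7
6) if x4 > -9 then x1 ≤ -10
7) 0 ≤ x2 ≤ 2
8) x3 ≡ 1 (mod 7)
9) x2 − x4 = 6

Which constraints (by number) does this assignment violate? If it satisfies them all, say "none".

Constraints 3, 6 do not hold.

1) x2 = 0, x1 = -8; 0 ≥ -8 — holds.
2) x3 + x4 = 1 + (-6) = -5; -5 < -2 — holds.
3) values -6, 1, 0; x8 = 1 is not ≤ x2 = 0 — fails.
4) x8 × x3 = 1 × 1 = 1 — holds.
5) x3 + x4 = 1 + (-6) = -5; -5 > -7 — holds.
6) x4 = -6 > -9, so we need x1 ≤ -10; but x1 = -8 > -10 — fails.
7) x2 = 0 lies in [0, 2] — holds.
8) 1 mod 7 = 1 — holds.
9) x2 − x4 = 0 − (-6) = 6 — holds.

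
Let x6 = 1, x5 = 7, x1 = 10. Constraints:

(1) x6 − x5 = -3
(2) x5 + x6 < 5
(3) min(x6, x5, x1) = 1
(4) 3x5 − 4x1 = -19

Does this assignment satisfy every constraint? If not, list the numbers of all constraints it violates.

Constraints 1 and 2 are violated.

(1) x6 − x5 = 1 − 7 = -6, not -3 — does not hold.
(2) x5 + x6 = 7 + 1 = 8; 8 ≥ 5, bound 5 not met — does not hold.
(3) min(1, 7, 10) = 1 — holds.
(4) 3x5 − 4x1 = 3(7) − 4(10) = -19 — holds.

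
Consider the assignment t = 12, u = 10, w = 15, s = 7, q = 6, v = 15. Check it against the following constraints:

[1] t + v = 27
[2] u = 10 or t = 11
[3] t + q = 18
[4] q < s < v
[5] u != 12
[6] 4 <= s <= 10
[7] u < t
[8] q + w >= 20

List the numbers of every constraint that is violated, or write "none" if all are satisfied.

Yes — all constraints hold.

[1] t + v = 12 + 15 = 27 — holds.
[2] u = 10 = 10 (first disjunct) — holds.
[3] t + q = 12 + 6 = 18 — holds.
[4] values 6 < 7 < 15 — holds.
[5] u = 10, and 10 ≠ 12 — holds.
[6] s = 7 lies in [4, 10] — holds.
[7] u = 10, t = 12; 10 < 12 — holds.
[8] q + w = 6 + 15 = 21; 21 ≥ 20 — holds.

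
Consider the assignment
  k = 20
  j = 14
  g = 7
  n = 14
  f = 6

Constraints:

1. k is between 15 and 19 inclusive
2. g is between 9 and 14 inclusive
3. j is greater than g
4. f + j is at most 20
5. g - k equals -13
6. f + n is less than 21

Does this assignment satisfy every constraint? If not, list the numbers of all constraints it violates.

1. k = 20 is outside [15, 19] — violated.
2. g = 7 is outside [9, 14] — violated.
3. j = 14, g = 7; 14 > 7 — satisfied.
4. f + j = 6 + 14 = 20; 20 ≤ 20 — satisfied.
5. g - k = 7 - 20 = -13 — satisfied.
6. f + n = 6 + 14 = 20; 20 < 21 — satisfied.

The assignment fails constraints 1 and 2.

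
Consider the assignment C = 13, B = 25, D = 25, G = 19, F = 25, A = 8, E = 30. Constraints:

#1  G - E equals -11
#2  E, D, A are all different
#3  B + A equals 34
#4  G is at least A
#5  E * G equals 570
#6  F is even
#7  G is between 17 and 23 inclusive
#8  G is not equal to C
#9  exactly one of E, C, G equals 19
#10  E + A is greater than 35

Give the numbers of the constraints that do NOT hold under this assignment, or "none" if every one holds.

No — constraints 3, 6 are not satisfied.

#1 G - E = 19 - 30 = -11 — holds.
#2 values 30, 25, 8 are pairwise distinct — holds.
#3 B + A = 25 + 8 = 33, not 34 — fails.
#4 G = 19, A = 8; 19 ≥ 8 — holds.
#5 E * G = 30 * 19 = 570 — holds.
#6 F = 25 is odd — fails.
#7 G = 19 lies in [17, 23] — holds.
#8 G = 19, C = 13; distinct — holds.
#9 E=30, C=13, G=19; 1 of them equals 19 — holds.
#10 E + A = 30 + 8 = 38; 38 > 35 — holds.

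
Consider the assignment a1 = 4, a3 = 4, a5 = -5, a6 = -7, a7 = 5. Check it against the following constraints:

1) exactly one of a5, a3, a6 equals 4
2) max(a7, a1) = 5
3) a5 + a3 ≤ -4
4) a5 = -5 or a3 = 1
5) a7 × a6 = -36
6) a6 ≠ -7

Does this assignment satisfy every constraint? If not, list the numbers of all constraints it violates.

No — constraints 3, 5, and 6 are not satisfied.

1) a5=-5, a3=4, a6=-7; 1 of them equals 4 — holds.
2) max(5, 4) = 5 — holds.
3) a5 + a3 = -5 + 4 = -1; -1 > -4, bound -4 not met — does not hold.
4) a5 = -5 = -5 (first disjunct) — holds.
5) a7 × a6 = 5 × (-7) = -35, not -36 — does not hold.
6) a6 = -7, but -7 is required to differ — does not hold.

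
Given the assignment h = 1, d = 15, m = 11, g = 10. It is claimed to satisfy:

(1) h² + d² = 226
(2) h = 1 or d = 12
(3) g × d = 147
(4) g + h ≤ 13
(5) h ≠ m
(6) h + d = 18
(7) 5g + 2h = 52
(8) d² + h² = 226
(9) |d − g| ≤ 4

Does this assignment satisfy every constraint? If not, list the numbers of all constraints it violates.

Constraints 3, 6, 9 do not hold.

(1) h² + d² = 1² + 15² = 1 + 225 = 226 — OK.
(2) h = 1 = 1 (first disjunct) — OK.
(3) g × d = 10 × 15 = 150, not 147 — violated.
(4) g + h = 10 + 1 = 11; 11 ≤ 13 — OK.
(5) h = 1, m = 11; distinct — OK.
(6) h + d = 1 + 15 = 16, not 18 — violated.
(7) 5g + 2h = 5(10) + 2(1) = 52 — OK.
(8) d² + h² = 15² + 1² = 225 + 1 = 226 — OK.
(9) |15 − 10| = 5; 5 > 4, exceeds bound 4 — violated.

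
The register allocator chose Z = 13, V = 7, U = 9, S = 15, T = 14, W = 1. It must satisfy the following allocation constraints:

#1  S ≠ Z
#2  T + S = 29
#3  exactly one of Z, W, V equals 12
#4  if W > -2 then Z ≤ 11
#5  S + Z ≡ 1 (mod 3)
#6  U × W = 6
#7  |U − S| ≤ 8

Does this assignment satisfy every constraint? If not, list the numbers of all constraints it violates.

#1 S = 15, Z = 13; distinct — holds.
#2 T + S = 14 + 15 = 29 — holds.
#3 Z=13, W=1, V=7; 0 of them equal 12, not exactly one — fails.
#4 W = 1 > -2, so we need Z ≤ 11; but Z = 13 > 11 — fails.
#5 S + Z = 28; 28 mod 3 = 1 — holds.
#6 U × W = 9 × 1 = 9, not 6 — fails.
#7 |9 − 15| = 6; 6 ≤ 8 — holds.

The assignment fails constraints 3, 4, 6.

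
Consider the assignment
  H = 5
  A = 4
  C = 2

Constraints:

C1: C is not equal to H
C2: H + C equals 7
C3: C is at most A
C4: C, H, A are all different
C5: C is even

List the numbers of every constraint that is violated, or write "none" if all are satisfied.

C1: C = 2, H = 5; distinct  holds
C2: H + C = 5 + 2 = 7  holds
C3: C = 2, A = 4; 2 ≤ 4  holds
C4: values 2, 5, 4 are pairwise distinct  holds
C5: C = 2 is even  holds

Yes — all constraints hold.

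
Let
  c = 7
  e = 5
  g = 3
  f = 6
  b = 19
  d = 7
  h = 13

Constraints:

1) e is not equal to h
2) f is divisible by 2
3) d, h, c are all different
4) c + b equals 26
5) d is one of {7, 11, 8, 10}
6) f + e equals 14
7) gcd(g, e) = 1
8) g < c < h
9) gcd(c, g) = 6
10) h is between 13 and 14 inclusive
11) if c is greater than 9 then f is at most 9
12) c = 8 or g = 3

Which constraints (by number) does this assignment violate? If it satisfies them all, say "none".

1) e = 5, h = 13; distinct — satisfied.
2) 6 / 2 = 3, so 2 divides 6 — satisfied.
3) d = c = 7, not all different — violated.
4) c + b = 7 + 19 = 26 — satisfied.
5) d = 7 is in {7, 11, 8, 10} — satisfied.
6) f + e = 6 + 5 = 11, not 14 — violated.
7) gcd(3, 5) = 1 — satisfied.
8) values 3 < 7 < 13 — satisfied.
9) gcd(7, 3) = 1, not 6 — violated.
10) h = 13 lies in [13, 14] — satisfied.
11) c = 7, not > 9; antecedent false, conditional vacuously true — satisfied.
12) c = 7 ≠ 8, but g = 3 = 3 (second disjunct) — satisfied.

Violated: 3, 6, and 9.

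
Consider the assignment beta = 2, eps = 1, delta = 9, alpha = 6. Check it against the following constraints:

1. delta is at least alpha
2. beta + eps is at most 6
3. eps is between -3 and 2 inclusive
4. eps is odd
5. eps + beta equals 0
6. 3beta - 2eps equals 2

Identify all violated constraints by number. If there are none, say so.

1. delta = 9, alpha = 6; 9 ≥ 6 — OK.
2. beta + eps = 2 + 1 = 3; 3 ≤ 6 — OK.
3. eps = 1 lies in [-3, 2] — OK.
4. eps = 1 is odd — OK.
5. eps + beta = 1 + 2 = 3, not 0 — violated.
6. 3beta - 2eps = 3(2) - 2(1) = 4, not 2 — violated.

Violated: 5 and 6.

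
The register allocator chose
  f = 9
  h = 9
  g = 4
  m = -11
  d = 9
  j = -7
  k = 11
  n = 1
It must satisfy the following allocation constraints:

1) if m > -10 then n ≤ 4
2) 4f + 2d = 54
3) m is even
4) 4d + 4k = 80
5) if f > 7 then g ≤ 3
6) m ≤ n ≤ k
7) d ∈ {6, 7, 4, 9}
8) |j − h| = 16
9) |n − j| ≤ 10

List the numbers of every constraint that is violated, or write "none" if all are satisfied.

Constraints 3 and 5 are violated.

1) m = -11, not > -10; antecedent false, conditional vacuously true — holds.
2) 4f + 2d = 4(9) + 2(9) = 54 — holds.
3) m = -11 is odd — fails.
4) 4d + 4k = 4(9) + 4(11) = 80 — holds.
5) f = 9 > 7, so we need g ≤ 3; but g = 4 > 3 — fails.
6) values -11 ≤ 1 ≤ 11 — holds.
7) d = 9 is in {6, 7, 4, 9} — holds.
8) |-7 − 9| = 16 — holds.
9) |1 − (-7)| = 8; 8 ≤ 10 — holds.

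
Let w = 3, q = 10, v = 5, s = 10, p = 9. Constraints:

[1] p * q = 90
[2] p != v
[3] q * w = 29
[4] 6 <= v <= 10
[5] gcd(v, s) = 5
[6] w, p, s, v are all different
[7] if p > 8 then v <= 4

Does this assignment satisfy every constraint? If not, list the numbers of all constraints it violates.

[1] p * q = 9 * 10 = 90  true
[2] p = 9, v = 5; distinct  true
[3] q * w = 10 * 3 = 30, not 29  false
[4] v = 5 is outside [6, 10]  false
[5] gcd(5, 10) = 5  true
[6] values 3, 9, 10, 5 are pairwise distinct  true
[7] p = 9 > 8, so we need v ≤ 4; but v = 5 > 4  false

No — constraints 3, 4, 7 are not satisfied.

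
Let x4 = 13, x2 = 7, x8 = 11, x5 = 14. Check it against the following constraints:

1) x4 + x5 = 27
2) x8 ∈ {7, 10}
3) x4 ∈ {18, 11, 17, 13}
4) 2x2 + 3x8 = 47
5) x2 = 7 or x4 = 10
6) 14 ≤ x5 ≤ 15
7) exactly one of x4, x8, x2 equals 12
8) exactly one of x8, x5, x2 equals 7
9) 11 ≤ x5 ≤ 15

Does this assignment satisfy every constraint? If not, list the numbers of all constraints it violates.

1) x4 + x5 = 13 + 14 = 27 — holds.
2) x8 = 11 is not in {7, 10} — does not hold.
3) x4 = 13 is in {18, 11, 17, 13} — holds.
4) 2x2 + 3x8 = 2(7) + 3(11) = 47 — holds.
5) x2 = 7 = 7 (first disjunct) — holds.
6) x5 = 14 lies in [14, 15] — holds.
7) x4=13, x8=11, x2=7; 0 of them equal 12, not exactly one — does not hold.
8) x8=11, x5=14, x2=7; 1 of them equals 7 — holds.
9) x5 = 14 lies in [11, 15] — holds.

The assignment fails constraints 2, 7.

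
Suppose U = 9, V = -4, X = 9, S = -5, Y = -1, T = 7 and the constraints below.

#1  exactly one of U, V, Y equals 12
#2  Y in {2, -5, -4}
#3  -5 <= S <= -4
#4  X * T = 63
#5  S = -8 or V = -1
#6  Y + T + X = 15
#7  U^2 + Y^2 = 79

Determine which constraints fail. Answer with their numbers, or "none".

Violated: 1, 2, 5, and 7.

#1 U=9, V=-4, Y=-1; 0 of them equal 12, not exactly one  false
#2 Y = -1 is not in {2, -5, -4}  false
#3 S = -5 lies in [-5, -4]  true
#4 X * T = 9 * 7 = 63  true
#5 S = -5 ≠ -8 and V = -4 ≠ -1; both disjuncts false  false
#6 Y + T + X = -1 + 7 + 9 = 15  true
#7 U^2 + Y^2 = 9^2 + (-1)^2 = 81 + 1 = 82, not 79  false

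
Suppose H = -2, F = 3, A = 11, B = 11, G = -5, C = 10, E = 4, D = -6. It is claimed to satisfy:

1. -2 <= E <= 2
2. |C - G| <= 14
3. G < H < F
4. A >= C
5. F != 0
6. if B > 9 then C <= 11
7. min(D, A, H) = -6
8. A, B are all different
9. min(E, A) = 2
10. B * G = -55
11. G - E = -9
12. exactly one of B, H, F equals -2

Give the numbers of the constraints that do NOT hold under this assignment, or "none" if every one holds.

Constraints 1, 2, 8, and 9 do not hold.

1. E = 4 is outside [-2, 2]  false
2. |10 - (-5)| = 15; 15 > 14, exceeds bound 14  false
3. values -5 < -2 < 3  true
4. A = 11, C = 10; 11 ≥ 10  true
5. F = 3, and 3 ≠ 0  true
6. B = 11 > 9, so we need C ≤ 11; C = 10 ≤ 11  true
7. min(-6, 11, -2) = -6  true
8. A = B = 11, not all different  false
9. min(4, 11) = 4, not 2  false
10. B * G = 11 * (-5) = -55  true
11. G - E = -5 - 4 = -9  true
12. B=11, H=-2, F=3; 1 of them equals -2  true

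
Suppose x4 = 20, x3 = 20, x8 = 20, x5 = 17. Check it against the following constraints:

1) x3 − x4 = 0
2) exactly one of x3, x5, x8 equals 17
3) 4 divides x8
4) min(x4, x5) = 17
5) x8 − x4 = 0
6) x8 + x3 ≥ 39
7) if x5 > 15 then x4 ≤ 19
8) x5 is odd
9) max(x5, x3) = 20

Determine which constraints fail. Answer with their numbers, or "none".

1) x3 − x4 = 20 − 20 = 0 — satisfied.
2) x3=20, x5=17, x8=20; 1 of them equals 17 — satisfied.
3) 20 / 4 = 5, so 4 divides 20 — satisfied.
4) min(20, 17) = 17 — satisfied.
5) x8 − x4 = 20 − 20 = 0 — satisfied.
6) x8 + x3 = 20 + 20 = 40; 40 ≥ 39 — satisfied.
7) x5 = 17 > 15, so we need x4 ≤ 19; but x4 = 20 > 19 — violated.
8) x5 = 17 is odd — satisfied.
9) max(17, 20) = 20 — satisfied.

The assignment fails constraint 7.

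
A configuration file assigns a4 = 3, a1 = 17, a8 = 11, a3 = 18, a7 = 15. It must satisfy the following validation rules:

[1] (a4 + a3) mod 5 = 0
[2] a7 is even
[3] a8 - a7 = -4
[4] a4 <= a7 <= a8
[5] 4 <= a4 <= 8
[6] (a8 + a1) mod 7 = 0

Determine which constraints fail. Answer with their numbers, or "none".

[1] a4 + a3 = 21; 21 mod 5 = 1, not 0  ✘
[2] a7 = 15 is odd  ✘
[3] a8 - a7 = 11 - 15 = -4  ✔
[4] values 3, 15, 11; a7 = 15 is not <= a8 = 11  ✘
[5] a4 = 3 is outside [4, 8]  ✘
[6] a8 + a1 = 28; 28 mod 7 = 0  ✔

Constraints 1, 2, 4, 5 do not hold.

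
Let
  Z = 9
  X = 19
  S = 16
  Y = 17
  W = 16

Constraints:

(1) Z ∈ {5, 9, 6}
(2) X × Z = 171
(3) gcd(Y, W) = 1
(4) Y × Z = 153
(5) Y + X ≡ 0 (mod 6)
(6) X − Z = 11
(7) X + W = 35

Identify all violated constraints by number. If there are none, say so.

(1) Z = 9 is in {5, 9, 6} — satisfied.
(2) X × Z = 19 × 9 = 171 — satisfied.
(3) gcd(17, 16) = 1 — satisfied.
(4) Y × Z = 17 × 9 = 153 — satisfied.
(5) Y + X = 36; 36 mod 6 = 0 — satisfied.
(6) X − Z = 19 − 9 = 10, not 11 — violated.
(7) X + W = 19 + 16 = 35 — satisfied.

Violated: 6.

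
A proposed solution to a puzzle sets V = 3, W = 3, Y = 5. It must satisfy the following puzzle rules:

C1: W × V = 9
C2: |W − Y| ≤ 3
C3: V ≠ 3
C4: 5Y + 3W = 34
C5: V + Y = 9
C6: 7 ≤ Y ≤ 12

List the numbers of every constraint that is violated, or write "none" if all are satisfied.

Constraints 3, 5, 6 are violated.

C1: W × V = 3 × 3 = 9 — OK.
C2: |3 − 5| = 2; 2 ≤ 3 — OK.
C3: V = 3, but 3 is required to differ — violated.
C4: 5Y + 3W = 5(5) + 3(3) = 34 — OK.
C5: V + Y = 3 + 5 = 8, not 9 — violated.
C6: Y = 5 is outside [7, 12] — violated.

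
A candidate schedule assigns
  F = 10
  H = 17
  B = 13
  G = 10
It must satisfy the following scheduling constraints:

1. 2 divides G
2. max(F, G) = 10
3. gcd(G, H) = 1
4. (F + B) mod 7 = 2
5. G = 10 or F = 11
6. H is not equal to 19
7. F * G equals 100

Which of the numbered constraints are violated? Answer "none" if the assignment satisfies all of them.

1. 10 / 2 = 5, so 2 divides 10 — holds.
2. max(10, 10) = 10 — holds.
3. gcd(10, 17) = 1 — holds.
4. F + B = 23; 23 mod 7 = 2 — holds.
5. G = 10 = 10 (first disjunct) — holds.
6. H = 17, and 17 ≠ 19 — holds.
7. F * G = 10 * 10 = 100 — holds.

No violations.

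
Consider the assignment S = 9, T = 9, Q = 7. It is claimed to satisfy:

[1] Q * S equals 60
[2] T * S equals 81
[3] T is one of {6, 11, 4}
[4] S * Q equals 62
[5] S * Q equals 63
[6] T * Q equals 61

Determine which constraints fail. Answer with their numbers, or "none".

Constraints 1, 3, 4, 6 are violated.

[1] Q * S = 7 * 9 = 63, not 60 — violated.
[2] T * S = 9 * 9 = 81 — satisfied.
[3] T = 9 is not in {6, 11, 4} — violated.
[4] S * Q = 9 * 7 = 63, not 62 — violated.
[5] S * Q = 9 * 7 = 63 — satisfied.
[6] T * Q = 9 * 7 = 63, not 61 — violated.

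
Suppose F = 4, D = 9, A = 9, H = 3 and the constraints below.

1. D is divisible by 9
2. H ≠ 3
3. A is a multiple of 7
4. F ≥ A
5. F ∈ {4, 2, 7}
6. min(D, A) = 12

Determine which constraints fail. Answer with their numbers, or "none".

Violated: 2, 3, 4, and 6.

1. 9 / 9 = 1, so 9 divides 9 — holds.
2. H = 3, but 3 is required to differ — does not hold.
3. 9 = 7×1 + 2, so 7 does not divide 9 — does not hold.
4. F = 4, A = 9; 4 < 9 (want ≥) — does not hold.
5. F = 4 is in {4, 2, 7} — holds.
6. min(9, 9) = 9, not 12 — does not hold.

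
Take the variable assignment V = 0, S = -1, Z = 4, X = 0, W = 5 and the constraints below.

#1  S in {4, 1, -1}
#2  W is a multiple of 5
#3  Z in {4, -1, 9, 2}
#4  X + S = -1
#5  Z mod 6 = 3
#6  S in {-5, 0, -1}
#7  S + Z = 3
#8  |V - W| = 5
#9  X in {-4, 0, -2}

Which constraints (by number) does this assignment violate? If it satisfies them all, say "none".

#1 S = -1 is in {4, 1, -1}  OK
#2 5 / 5 = 1, so 5 divides 5  OK
#3 Z = 4 is in {4, -1, 9, 2}  OK
#4 X + S = 0 + (-1) = -1  OK
#5 4 mod 6 = 4, not 3  FAIL
#6 S = -1 is in {-5, 0, -1}  OK
#7 S + Z = -1 + 4 = 3  OK
#8 |0 - 5| = 5  OK
#9 X = 0 is in {-4, 0, -2}  OK

No — constraint 5 is not satisfied.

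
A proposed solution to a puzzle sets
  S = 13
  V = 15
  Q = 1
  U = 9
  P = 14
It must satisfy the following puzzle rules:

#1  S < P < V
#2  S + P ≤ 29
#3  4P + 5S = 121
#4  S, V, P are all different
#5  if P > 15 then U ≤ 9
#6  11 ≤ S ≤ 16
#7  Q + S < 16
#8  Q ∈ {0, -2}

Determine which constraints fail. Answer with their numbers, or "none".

#1 values 13 < 14 < 15 — holds.
#2 S + P = 13 + 14 = 27; 27 ≤ 29 — holds.
#3 4P + 5S = 4(14) + 5(13) = 121 — holds.
#4 values 13, 15, 14 are pairwise distinct — holds.
#5 P = 14, not > 15; antecedent false, conditional vacuously true — holds.
#6 S = 13 lies in [11, 16] — holds.
#7 Q + S = 1 + 13 = 14; 14 < 16 — holds.
#8 Q = 1 is not in {0, -2} — fails.

Constraint 8 does not hold.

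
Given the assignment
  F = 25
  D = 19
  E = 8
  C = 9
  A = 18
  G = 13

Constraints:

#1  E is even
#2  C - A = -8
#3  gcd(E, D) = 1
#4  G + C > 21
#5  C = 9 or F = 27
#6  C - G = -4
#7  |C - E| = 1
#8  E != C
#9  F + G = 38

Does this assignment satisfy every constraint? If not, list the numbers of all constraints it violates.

#1 E = 8 is even  OK
#2 C - A = 9 - 18 = -9, not -8  FAIL
#3 gcd(8, 19) = 1  OK
#4 G + C = 13 + 9 = 22; 22 > 21  OK
#5 C = 9 = 9 (first disjunct)  OK
#6 C - G = 9 - 13 = -4  OK
#7 |9 - 8| = 1  OK
#8 E = 8, C = 9; distinct  OK
#9 F + G = 25 + 13 = 38  OK

Violated: 2.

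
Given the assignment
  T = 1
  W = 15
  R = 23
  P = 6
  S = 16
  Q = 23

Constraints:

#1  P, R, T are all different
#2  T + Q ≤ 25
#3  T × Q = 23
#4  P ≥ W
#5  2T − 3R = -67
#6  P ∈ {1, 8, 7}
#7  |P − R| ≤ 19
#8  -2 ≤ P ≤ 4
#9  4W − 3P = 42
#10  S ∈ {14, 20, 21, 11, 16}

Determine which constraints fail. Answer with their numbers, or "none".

No — constraints 4, 6, and 8 are not satisfied.

#1 values 6, 23, 1 are pairwise distinct  ✓
#2 T + Q = 1 + 23 = 24; 24 ≤ 25  ✓
#3 T × Q = 1 × 23 = 23  ✓
#4 P = 6, W = 15; 6 < 15 (want ≥)  ✗
#5 2T − 3R = 2(1) − 3(23) = -67  ✓
#6 P = 6 is not in {1, 8, 7}  ✗
#7 |6 − 23| = 17; 17 ≤ 19  ✓
#8 P = 6 is outside [-2, 4]  ✗
#9 4W − 3P = 4(15) − 3(6) = 42  ✓
#10 S = 16 is in {14, 20, 21, 11, 16}  ✓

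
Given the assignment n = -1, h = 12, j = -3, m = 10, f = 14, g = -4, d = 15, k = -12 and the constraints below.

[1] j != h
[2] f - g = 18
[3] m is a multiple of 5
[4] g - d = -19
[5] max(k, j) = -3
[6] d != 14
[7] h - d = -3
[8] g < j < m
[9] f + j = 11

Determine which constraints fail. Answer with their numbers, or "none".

All constraints are satisfied.

[1] j = -3, h = 12; distinct  OK
[2] f - g = 14 - (-4) = 18  OK
[3] 10 / 5 = 2, so 5 divides 10  OK
[4] g - d = -4 - 15 = -19  OK
[5] max(-12, -3) = -3  OK
[6] d = 15, and 15 ≠ 14  OK
[7] h - d = 12 - 15 = -3  OK
[8] values -4 < -3 < 10  OK
[9] f + j = 14 + (-3) = 11  OK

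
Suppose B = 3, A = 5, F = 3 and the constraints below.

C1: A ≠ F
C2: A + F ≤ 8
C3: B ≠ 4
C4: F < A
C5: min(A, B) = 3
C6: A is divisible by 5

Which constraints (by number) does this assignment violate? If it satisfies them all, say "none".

C1: A = 5, F = 3; distinct — satisfied.
C2: A + F = 5 + 3 = 8; 8 ≤ 8 — satisfied.
C3: B = 3, and 3 ≠ 4 — satisfied.
C4: F = 3, A = 5; 3 < 5 — satisfied.
C5: min(5, 3) = 3 — satisfied.
C6: 5 / 5 = 1, so 5 divides 5 — satisfied.

No violations.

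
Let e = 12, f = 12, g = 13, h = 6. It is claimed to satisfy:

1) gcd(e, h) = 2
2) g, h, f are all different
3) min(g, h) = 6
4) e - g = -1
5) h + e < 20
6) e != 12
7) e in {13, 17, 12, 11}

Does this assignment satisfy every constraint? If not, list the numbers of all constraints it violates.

The assignment fails constraints 1 and 6.

1) gcd(12, 6) = 6, not 2  fails
2) values 13, 6, 12 are pairwise distinct  holds
3) min(13, 6) = 6  holds
4) e - g = 12 - 13 = -1  holds
5) h + e = 6 + 12 = 18; 18 < 20  holds
6) e = 12, but 12 is required to differ  fails
7) e = 12 is in {13, 17, 12, 11}  holds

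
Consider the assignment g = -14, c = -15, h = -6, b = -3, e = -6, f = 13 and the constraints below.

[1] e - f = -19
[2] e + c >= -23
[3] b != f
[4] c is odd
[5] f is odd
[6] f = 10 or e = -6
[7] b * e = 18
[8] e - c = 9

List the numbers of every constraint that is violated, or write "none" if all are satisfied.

[1] e - f = -6 - 13 = -19  ✓
[2] e + c = -6 + (-15) = -21; -21 ≥ -23  ✓
[3] b = -3, f = 13; distinct  ✓
[4] c = -15 is odd  ✓
[5] f = 13 is odd  ✓
[6] f = 13 ≠ 10, but e = -6 = -6 (second disjunct)  ✓
[7] b * e = -3 * (-6) = 18  ✓
[8] e - c = -6 - (-15) = 9  ✓

The assignment satisfies every constraint.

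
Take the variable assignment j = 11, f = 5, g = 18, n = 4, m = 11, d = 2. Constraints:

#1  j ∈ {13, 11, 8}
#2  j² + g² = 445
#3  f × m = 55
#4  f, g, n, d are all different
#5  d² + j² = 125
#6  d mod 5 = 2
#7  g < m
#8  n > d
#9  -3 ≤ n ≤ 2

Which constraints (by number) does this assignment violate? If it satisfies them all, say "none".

Constraints 7 and 9 do not hold.

#1 j = 11 is in {13, 11, 8}  yes
#2 j² + g² = 11² + 18² = 121 + 324 = 445  yes
#3 f × m = 5 × 11 = 55  yes
#4 values 5, 18, 4, 2 are pairwise distinct  yes
#5 d² + j² = 2² + 11² = 4 + 121 = 125  yes
#6 2 mod 5 = 2  yes
#7 g = 18, m = 11; 18 ≥ 11 (want <)  no
#8 n = 4, d = 2; 4 > 2  yes
#9 n = 4 is outside [-3, 2]  no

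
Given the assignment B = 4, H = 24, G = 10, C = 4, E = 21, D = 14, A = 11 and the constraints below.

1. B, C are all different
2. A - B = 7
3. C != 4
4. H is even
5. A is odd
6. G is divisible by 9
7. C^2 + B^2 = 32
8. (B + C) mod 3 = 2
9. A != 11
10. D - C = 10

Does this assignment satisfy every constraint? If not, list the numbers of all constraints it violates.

Violated: 1, 3, 6, and 9.

1. B = C = 4, not all different  false
2. A - B = 11 - 4 = 7  true
3. C = 4, but 4 is required to differ  false
4. H = 24 is even  true
5. A = 11 is odd  true
6. 10 = 9*1 + 1, so 9 does not divide 10  false
7. C^2 + B^2 = 4^2 + 4^2 = 16 + 16 = 32  true
8. B + C = 8; 8 mod 3 = 2  true
9. A = 11, but 11 is required to differ  false
10. D - C = 14 - 4 = 10  true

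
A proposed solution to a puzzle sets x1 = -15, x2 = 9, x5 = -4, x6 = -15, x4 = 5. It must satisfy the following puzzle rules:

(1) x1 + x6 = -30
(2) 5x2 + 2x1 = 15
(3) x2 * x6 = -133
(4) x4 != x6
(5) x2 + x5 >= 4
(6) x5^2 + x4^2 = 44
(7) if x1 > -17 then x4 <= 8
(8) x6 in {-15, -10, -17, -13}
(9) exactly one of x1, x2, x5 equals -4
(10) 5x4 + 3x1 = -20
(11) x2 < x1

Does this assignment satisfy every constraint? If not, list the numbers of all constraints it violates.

Violated: 3, 6, 11.

(1) x1 + x6 = -15 + (-15) = -30 — OK.
(2) 5x2 + 2x1 = 5(9) + 2(-15) = 15 — OK.
(3) x2 * x6 = 9 * (-15) = -135, not -133 — violated.
(4) x4 = 5, x6 = -15; distinct — OK.
(5) x2 + x5 = 9 + (-4) = 5; 5 ≥ 4 — OK.
(6) x5^2 + x4^2 = (-4)^2 + 5^2 = 16 + 25 = 41, not 44 — violated.
(7) x1 = -15 > -17, so we need x4 ≤ 8; x4 = 5 ≤ 8 — OK.
(8) x6 = -15 is in {-15, -10, -17, -13} — OK.
(9) x1=-15, x2=9, x5=-4; 1 of them equals -4 — OK.
(10) 5x4 + 3x1 = 5(5) + 3(-15) = -20 — OK.
(11) x2 = 9, x1 = -15; 9 ≥ -15 (want <) — violated.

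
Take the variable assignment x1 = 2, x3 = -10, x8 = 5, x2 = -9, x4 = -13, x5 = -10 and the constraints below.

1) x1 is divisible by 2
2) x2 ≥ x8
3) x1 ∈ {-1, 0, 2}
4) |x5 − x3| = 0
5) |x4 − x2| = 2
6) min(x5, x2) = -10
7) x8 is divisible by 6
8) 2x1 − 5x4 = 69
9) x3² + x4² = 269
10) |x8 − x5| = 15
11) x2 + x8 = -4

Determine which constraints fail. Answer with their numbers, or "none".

1) 2 / 2 = 1, so 2 divides 2  holds
2) x2 = -9, x8 = 5; -9 < 5 (want ≥)  fails
3) x1 = 2 is in {-1, 0, 2}  holds
4) |-10 − (-10)| = 0  holds
5) |-13 − (-9)| = 4, not 2  fails
6) min(-10, -9) = -10  holds
7) 5 = 6×0 + 5, so 6 does not divide 5  fails
8) 2x1 − 5x4 = 2(2) − 5(-13) = 69  holds
9) x3² + x4² = (-10)² + (-13)² = 100 + 169 = 269  holds
10) |5 − (-10)| = 15  holds
11) x2 + x8 = -9 + 5 = -4  holds

No — constraints 2, 5, 7 are not satisfied.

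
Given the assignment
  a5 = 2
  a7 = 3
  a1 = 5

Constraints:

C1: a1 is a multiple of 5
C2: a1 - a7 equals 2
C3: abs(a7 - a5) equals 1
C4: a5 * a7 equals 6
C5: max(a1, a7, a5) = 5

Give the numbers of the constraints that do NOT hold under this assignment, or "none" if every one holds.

C1: 5 / 5 = 1, so 5 divides 5  OK
C2: a1 - a7 = 5 - 3 = 2  OK
C3: abs(3 - 2) = 1  OK
C4: a5 * a7 = 2 * 3 = 6  OK
C5: max(5, 3, 2) = 5  OK

None — every constraint holds.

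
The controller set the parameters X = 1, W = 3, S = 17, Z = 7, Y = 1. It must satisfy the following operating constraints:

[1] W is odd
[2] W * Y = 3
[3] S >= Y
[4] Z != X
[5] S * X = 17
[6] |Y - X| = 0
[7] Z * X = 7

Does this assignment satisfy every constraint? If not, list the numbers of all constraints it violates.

[1] W = 3 is odd — holds.
[2] W * Y = 3 * 1 = 3 — holds.
[3] S = 17, Y = 1; 17 ≥ 1 — holds.
[4] Z = 7, X = 1; distinct — holds.
[5] S * X = 17 * 1 = 17 — holds.
[6] |1 - 1| = 0 — holds.
[7] Z * X = 7 * 1 = 7 — holds.

None — every constraint holds.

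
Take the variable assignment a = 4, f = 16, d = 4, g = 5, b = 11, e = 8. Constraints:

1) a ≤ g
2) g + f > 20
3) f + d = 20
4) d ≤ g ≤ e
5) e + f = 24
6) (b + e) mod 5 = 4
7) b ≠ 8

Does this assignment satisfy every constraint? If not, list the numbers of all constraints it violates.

No violations.

1) a = 4, g = 5; 4 ≤ 5 — OK.
2) g + f = 5 + 16 = 21; 21 > 20 — OK.
3) f + d = 16 + 4 = 20 — OK.
4) values 4 ≤ 5 ≤ 8 — OK.
5) e + f = 8 + 16 = 24 — OK.
6) b + e = 19; 19 mod 5 = 4 — OK.
7) b = 11, and 11 ≠ 8 — OK.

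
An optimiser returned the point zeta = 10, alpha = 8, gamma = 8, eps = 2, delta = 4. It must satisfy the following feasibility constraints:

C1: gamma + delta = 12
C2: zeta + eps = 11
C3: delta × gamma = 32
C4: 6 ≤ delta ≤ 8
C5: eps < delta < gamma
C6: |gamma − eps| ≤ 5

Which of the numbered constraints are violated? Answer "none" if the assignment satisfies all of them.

Constraints 2, 4, 6 are violated.

C1: gamma + delta = 8 + 4 = 12 — OK.
C2: zeta + eps = 10 + 2 = 12, not 11 — violated.
C3: delta × gamma = 4 × 8 = 32 — OK.
C4: delta = 4 is outside [6, 8] — violated.
C5: values 2 < 4 < 8 — OK.
C6: |8 − 2| = 6; 6 > 5, exceeds bound 5 — violated.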